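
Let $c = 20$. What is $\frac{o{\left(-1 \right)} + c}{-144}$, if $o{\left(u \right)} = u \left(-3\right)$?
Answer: $- \frac{23}{144} \approx -0.15972$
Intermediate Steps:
$o{\left(u \right)} = - 3 u$
$\frac{o{\left(-1 \right)} + c}{-144} = \frac{\left(-3\right) \left(-1\right) + 20}{-144} = \left(3 + 20\right) \left(- \frac{1}{144}\right) = 23 \left(- \frac{1}{144}\right) = - \frac{23}{144}$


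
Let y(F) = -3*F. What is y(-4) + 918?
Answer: 930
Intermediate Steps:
y(-4) + 918 = -3*(-4) + 918 = 12 + 918 = 930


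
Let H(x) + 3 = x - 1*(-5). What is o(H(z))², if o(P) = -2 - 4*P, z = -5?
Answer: 100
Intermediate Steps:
H(x) = 2 + x (H(x) = -3 + (x - 1*(-5)) = -3 + (x + 5) = -3 + (5 + x) = 2 + x)
o(H(z))² = (-2 - 4*(2 - 5))² = (-2 - 4*(-3))² = (-2 + 12)² = 10² = 100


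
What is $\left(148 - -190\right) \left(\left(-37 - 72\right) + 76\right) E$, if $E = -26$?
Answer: $290004$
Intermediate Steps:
$\left(148 - -190\right) \left(\left(-37 - 72\right) + 76\right) E = \left(148 - -190\right) \left(\left(-37 - 72\right) + 76\right) \left(-26\right) = \left(148 + 190\right) \left(-109 + 76\right) \left(-26\right) = 338 \left(-33\right) \left(-26\right) = \left(-11154\right) \left(-26\right) = 290004$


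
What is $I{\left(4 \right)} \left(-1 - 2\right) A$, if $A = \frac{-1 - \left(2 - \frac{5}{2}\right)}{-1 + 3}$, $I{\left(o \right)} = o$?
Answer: $3$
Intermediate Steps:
$A = - \frac{1}{4}$ ($A = \frac{-1 - - \frac{1}{2}}{2} = \left(-1 + \left(\frac{5}{2} - 2\right)\right) \frac{1}{2} = \left(-1 + \frac{1}{2}\right) \frac{1}{2} = \left(- \frac{1}{2}\right) \frac{1}{2} = - \frac{1}{4} \approx -0.25$)
$I{\left(4 \right)} \left(-1 - 2\right) A = 4 \left(-1 - 2\right) \left(- \frac{1}{4}\right) = 4 \left(-3\right) \left(- \frac{1}{4}\right) = \left(-12\right) \left(- \frac{1}{4}\right) = 3$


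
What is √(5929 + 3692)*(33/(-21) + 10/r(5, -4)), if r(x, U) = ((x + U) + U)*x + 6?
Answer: -169*√1069/21 ≈ -263.12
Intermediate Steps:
r(x, U) = 6 + x*(x + 2*U) (r(x, U) = ((U + x) + U)*x + 6 = (x + 2*U)*x + 6 = x*(x + 2*U) + 6 = 6 + x*(x + 2*U))
√(5929 + 3692)*(33/(-21) + 10/r(5, -4)) = √(5929 + 3692)*(33/(-21) + 10/(6 + 5² + 2*(-4)*5)) = √9621*(33*(-1/21) + 10/(6 + 25 - 40)) = (3*√1069)*(-11/7 + 10/(-9)) = (3*√1069)*(-11/7 + 10*(-⅑)) = (3*√1069)*(-11/7 - 10/9) = (3*√1069)*(-169/63) = -169*√1069/21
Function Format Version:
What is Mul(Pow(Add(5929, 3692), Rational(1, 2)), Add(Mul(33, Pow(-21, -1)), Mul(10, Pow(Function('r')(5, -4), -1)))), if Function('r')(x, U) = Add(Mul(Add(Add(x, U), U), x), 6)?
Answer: Mul(Rational(-169, 21), Pow(1069, Rational(1, 2))) ≈ -263.12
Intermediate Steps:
Function('r')(x, U) = Add(6, Mul(x, Add(x, Mul(2, U)))) (Function('r')(x, U) = Add(Mul(Add(Add(U, x), U), x), 6) = Add(Mul(Add(x, Mul(2, U)), x), 6) = Add(Mul(x, Add(x, Mul(2, U))), 6) = Add(6, Mul(x, Add(x, Mul(2, U)))))
Mul(Pow(Add(5929, 3692), Rational(1, 2)), Add(Mul(33, Pow(-21, -1)), Mul(10, Pow(Function('r')(5, -4), -1)))) = Mul(Pow(Add(5929, 3692), Rational(1, 2)), Add(Mul(33, Pow(-21, -1)), Mul(10, Pow(Add(6, Pow(5, 2), Mul(2, -4, 5)), -1)))) = Mul(Pow(9621, Rational(1, 2)), Add(Mul(33, Rational(-1, 21)), Mul(10, Pow(Add(6, 25, -40), -1)))) = Mul(Mul(3, Pow(1069, Rational(1, 2))), Add(Rational(-11, 7), Mul(10, Pow(-9, -1)))) = Mul(Mul(3, Pow(1069, Rational(1, 2))), Add(Rational(-11, 7), Mul(10, Rational(-1, 9)))) = Mul(Mul(3, Pow(1069, Rational(1, 2))), Add(Rational(-11, 7), Rational(-10, 9))) = Mul(Mul(3, Pow(1069, Rational(1, 2))), Rational(-169, 63)) = Mul(Rational(-169, 21), Pow(1069, Rational(1, 2)))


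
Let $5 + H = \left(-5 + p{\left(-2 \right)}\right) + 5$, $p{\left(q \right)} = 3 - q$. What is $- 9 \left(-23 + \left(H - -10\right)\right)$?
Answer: $117$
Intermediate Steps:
$H = 0$ ($H = -5 + \left(\left(-5 + \left(3 - -2\right)\right) + 5\right) = -5 + \left(\left(-5 + \left(3 + 2\right)\right) + 5\right) = -5 + \left(\left(-5 + 5\right) + 5\right) = -5 + \left(0 + 5\right) = -5 + 5 = 0$)
$- 9 \left(-23 + \left(H - -10\right)\right) = - 9 \left(-23 + \left(0 - -10\right)\right) = - 9 \left(-23 + \left(0 + 10\right)\right) = - 9 \left(-23 + 10\right) = - 9 \left(-13\right) = \left(-1\right) \left(-117\right) = 117$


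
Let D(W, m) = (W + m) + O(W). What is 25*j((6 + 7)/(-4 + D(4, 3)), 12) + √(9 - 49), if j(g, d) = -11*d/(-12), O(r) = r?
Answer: 275 + 2*I*√10 ≈ 275.0 + 6.3246*I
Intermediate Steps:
D(W, m) = m + 2*W (D(W, m) = (W + m) + W = m + 2*W)
j(g, d) = 11*d/12 (j(g, d) = -11*d*(-1/12) = 11*d/12)
25*j((6 + 7)/(-4 + D(4, 3)), 12) + √(9 - 49) = 25*((11/12)*12) + √(9 - 49) = 25*11 + √(-40) = 275 + 2*I*√10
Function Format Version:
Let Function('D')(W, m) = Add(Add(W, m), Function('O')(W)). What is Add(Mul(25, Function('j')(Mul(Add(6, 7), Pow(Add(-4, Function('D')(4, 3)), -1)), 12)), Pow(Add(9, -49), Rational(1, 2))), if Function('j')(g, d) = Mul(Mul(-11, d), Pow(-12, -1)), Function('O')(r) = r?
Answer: Add(275, Mul(2, I, Pow(10, Rational(1, 2)))) ≈ Add(275.00, Mul(6.3246, I))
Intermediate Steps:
Function('D')(W, m) = Add(m, Mul(2, W)) (Function('D')(W, m) = Add(Add(W, m), W) = Add(m, Mul(2, W)))
Function('j')(g, d) = Mul(Rational(11, 12), d) (Function('j')(g, d) = Mul(Mul(-11, d), Rational(-1, 12)) = Mul(Rational(11, 12), d))
Add(Mul(25, Function('j')(Mul(Add(6, 7), Pow(Add(-4, Function('D')(4, 3)), -1)), 12)), Pow(Add(9, -49), Rational(1, 2))) = Add(Mul(25, Mul(Rational(11, 12), 12)), Pow(Add(9, -49), Rational(1, 2))) = Add(Mul(25, 11), Pow(-40, Rational(1, 2))) = Add(275, Mul(2, I, Pow(10, Rational(1, 2))))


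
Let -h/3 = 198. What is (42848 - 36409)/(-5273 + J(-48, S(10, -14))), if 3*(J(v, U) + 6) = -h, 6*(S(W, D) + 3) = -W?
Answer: -6439/5081 ≈ -1.2673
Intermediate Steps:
h = -594 (h = -3*198 = -594)
S(W, D) = -3 - W/6 (S(W, D) = -3 + (-W)/6 = -3 - W/6)
J(v, U) = 192 (J(v, U) = -6 + (-1*(-594))/3 = -6 + (⅓)*594 = -6 + 198 = 192)
(42848 - 36409)/(-5273 + J(-48, S(10, -14))) = (42848 - 36409)/(-5273 + 192) = 6439/(-5081) = 6439*(-1/5081) = -6439/5081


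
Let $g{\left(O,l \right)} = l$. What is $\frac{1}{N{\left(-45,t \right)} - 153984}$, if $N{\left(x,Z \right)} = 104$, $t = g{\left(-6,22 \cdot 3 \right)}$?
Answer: $- \frac{1}{153880} \approx -6.4986 \cdot 10^{-6}$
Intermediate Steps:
$t = 66$ ($t = 22 \cdot 3 = 66$)
$\frac{1}{N{\left(-45,t \right)} - 153984} = \frac{1}{104 - 153984} = \frac{1}{-153880} = - \frac{1}{153880}$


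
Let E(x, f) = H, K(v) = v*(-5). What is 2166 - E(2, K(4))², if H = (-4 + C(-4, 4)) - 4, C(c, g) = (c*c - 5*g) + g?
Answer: 2102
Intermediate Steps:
C(c, g) = c² - 4*g (C(c, g) = (c² - 5*g) + g = c² - 4*g)
K(v) = -5*v
H = -8 (H = (-4 + ((-4)² - 4*4)) - 4 = (-4 + (16 - 16)) - 4 = (-4 + 0) - 4 = -4 - 4 = -8)
E(x, f) = -8
2166 - E(2, K(4))² = 2166 - 1*(-8)² = 2166 - 1*64 = 2166 - 64 = 2102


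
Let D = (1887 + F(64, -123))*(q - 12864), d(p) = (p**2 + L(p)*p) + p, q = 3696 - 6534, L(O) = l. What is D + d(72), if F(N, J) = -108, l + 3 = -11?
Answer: -27929610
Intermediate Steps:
l = -14 (l = -3 - 11 = -14)
L(O) = -14
q = -2838
d(p) = p**2 - 13*p (d(p) = (p**2 - 14*p) + p = p**2 - 13*p)
D = -27933858 (D = (1887 - 108)*(-2838 - 12864) = 1779*(-15702) = -27933858)
D + d(72) = -27933858 + 72*(-13 + 72) = -27933858 + 72*59 = -27933858 + 4248 = -27929610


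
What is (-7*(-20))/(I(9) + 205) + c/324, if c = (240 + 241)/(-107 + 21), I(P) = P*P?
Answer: 1881697/3984552 ≈ 0.47225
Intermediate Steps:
I(P) = P²
c = -481/86 (c = 481/(-86) = 481*(-1/86) = -481/86 ≈ -5.5930)
(-7*(-20))/(I(9) + 205) + c/324 = (-7*(-20))/(9² + 205) - 481/86/324 = 140/(81 + 205) - 481/86*1/324 = 140/286 - 481/27864 = 140*(1/286) - 481/27864 = 70/143 - 481/27864 = 1881697/3984552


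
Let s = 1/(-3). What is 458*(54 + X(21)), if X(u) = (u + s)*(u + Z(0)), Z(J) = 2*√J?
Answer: 223504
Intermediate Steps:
s = -⅓ ≈ -0.33333
X(u) = u*(-⅓ + u) (X(u) = (u - ⅓)*(u + 2*√0) = (-⅓ + u)*(u + 2*0) = (-⅓ + u)*(u + 0) = (-⅓ + u)*u = u*(-⅓ + u))
458*(54 + X(21)) = 458*(54 + 21*(-⅓ + 21)) = 458*(54 + 21*(62/3)) = 458*(54 + 434) = 458*488 = 223504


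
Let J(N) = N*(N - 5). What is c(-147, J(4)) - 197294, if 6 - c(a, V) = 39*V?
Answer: -197132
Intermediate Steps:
J(N) = N*(-5 + N)
c(a, V) = 6 - 39*V
c(-147, J(4)) - 197294 = (6 - 156*(-5 + 4)) - 197294 = (6 - 156*(-1)) - 197294 = (6 - 39*(-4)) - 197294 = (6 + 156) - 197294 = 162 - 197294 = -197132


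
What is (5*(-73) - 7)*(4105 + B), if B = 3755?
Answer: -2923920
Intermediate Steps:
(5*(-73) - 7)*(4105 + B) = (5*(-73) - 7)*(4105 + 3755) = (-365 - 7)*7860 = -372*7860 = -2923920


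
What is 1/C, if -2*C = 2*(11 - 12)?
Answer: 1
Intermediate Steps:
C = 1 (C = -(11 - 12) = -(-1) = -1/2*(-2) = 1)
1/C = 1/1 = 1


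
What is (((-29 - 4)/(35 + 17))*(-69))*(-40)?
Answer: -22770/13 ≈ -1751.5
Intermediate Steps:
(((-29 - 4)/(35 + 17))*(-69))*(-40) = (-33/52*(-69))*(-40) = (-33*1/52*(-69))*(-40) = -33/52*(-69)*(-40) = (2277/52)*(-40) = -22770/13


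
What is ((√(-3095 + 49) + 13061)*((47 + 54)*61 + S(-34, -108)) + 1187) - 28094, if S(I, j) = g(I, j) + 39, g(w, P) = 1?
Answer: 80964354 + 6201*I*√3046 ≈ 8.0964e+7 + 3.4224e+5*I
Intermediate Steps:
S(I, j) = 40 (S(I, j) = 1 + 39 = 40)
((√(-3095 + 49) + 13061)*((47 + 54)*61 + S(-34, -108)) + 1187) - 28094 = ((√(-3095 + 49) + 13061)*((47 + 54)*61 + 40) + 1187) - 28094 = ((√(-3046) + 13061)*(101*61 + 40) + 1187) - 28094 = ((I*√3046 + 13061)*(6161 + 40) + 1187) - 28094 = ((13061 + I*√3046)*6201 + 1187) - 28094 = ((80991261 + 6201*I*√3046) + 1187) - 28094 = (80992448 + 6201*I*√3046) - 28094 = 80964354 + 6201*I*√3046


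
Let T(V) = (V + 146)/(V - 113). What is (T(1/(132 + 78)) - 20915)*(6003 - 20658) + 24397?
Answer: 7274188026293/23729 ≈ 3.0655e+8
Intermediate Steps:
T(V) = (146 + V)/(-113 + V)
(T(1/(132 + 78)) - 20915)*(6003 - 20658) + 24397 = ((146 + 1/(132 + 78))/(-113 + 1/(132 + 78)) - 20915)*(6003 - 20658) + 24397 = ((146 + 1/210)/(-113 + 1/210) - 20915)*(-14655) + 24397 = ((30661/210)/(-23729/210) - 20915)*(-14655) + 24397 = (-210/23729*30661/210 - 20915)*(-14655) + 24397 = (-30661/23729 - 20915)*(-14655) + 24397 = -496322696/23729*(-14655) + 24397 = 7273609109880/23729 + 24397 = 7274188026293/23729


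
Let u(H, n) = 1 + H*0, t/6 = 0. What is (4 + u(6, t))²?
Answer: 25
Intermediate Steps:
t = 0 (t = 6*0 = 0)
u(H, n) = 1 (u(H, n) = 1 + 0 = 1)
(4 + u(6, t))² = (4 + 1)² = 5² = 25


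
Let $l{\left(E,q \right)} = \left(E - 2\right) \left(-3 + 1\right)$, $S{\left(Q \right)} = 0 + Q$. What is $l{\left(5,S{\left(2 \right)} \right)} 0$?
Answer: $0$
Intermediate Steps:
$S{\left(Q \right)} = Q$
$l{\left(E,q \right)} = 4 - 2 E$ ($l{\left(E,q \right)} = \left(-2 + E\right) \left(-2\right) = 4 - 2 E$)
$l{\left(5,S{\left(2 \right)} \right)} 0 = \left(4 - 10\right) 0 = \left(-6\right) 0 = 0$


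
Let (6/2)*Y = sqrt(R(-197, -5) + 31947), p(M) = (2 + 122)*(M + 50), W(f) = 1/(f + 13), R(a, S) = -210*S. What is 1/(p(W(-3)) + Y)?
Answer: 465930/2894268557 - 25*sqrt(32997)/2894268557 ≈ 0.00015941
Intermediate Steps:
W(f) = 1/(13 + f)
p(M) = 6200 + 124*M (p(M) = 124*(50 + M) = 6200 + 124*M)
Y = sqrt(32997)/3 (Y = sqrt(-210*(-5) + 31947)/3 = sqrt(1050 + 31947)/3 = sqrt(32997)/3 ≈ 60.550)
1/(p(W(-3)) + Y) = 1/((6200 + 124/(13 - 3)) + sqrt(32997)/3) = 1/((6200 + 124/10) + sqrt(32997)/3) = 1/((6200 + 124*(1/10)) + sqrt(32997)/3) = 1/((6200 + 62/5) + sqrt(32997)/3) = 1/(31062/5 + sqrt(32997)/3)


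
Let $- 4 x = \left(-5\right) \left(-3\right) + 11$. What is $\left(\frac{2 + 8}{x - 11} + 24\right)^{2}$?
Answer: $\frac{26896}{49} \approx 548.9$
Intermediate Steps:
$x = - \frac{13}{2}$ ($x = - \frac{\left(-5\right) \left(-3\right) + 11}{4} = - \frac{15 + 11}{4} = \left(- \frac{1}{4}\right) 26 = - \frac{13}{2} \approx -6.5$)
$\left(\frac{2 + 8}{x - 11} + 24\right)^{2} = \left(\frac{2 + 8}{- \frac{13}{2} - 11} + 24\right)^{2} = \left(\frac{10}{- \frac{35}{2}} + 24\right)^{2} = \left(10 \left(- \frac{2}{35}\right) + 24\right)^{2} = \left(- \frac{4}{7} + 24\right)^{2} = \left(\frac{164}{7}\right)^{2} = \frac{26896}{49}$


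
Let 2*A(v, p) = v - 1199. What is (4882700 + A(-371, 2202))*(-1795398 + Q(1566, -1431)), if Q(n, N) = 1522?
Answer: -8757550152540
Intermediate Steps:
A(v, p) = -1199/2 + v/2 (A(v, p) = (v - 1199)/2 = (-1199 + v)/2 = -1199/2 + v/2)
(4882700 + A(-371, 2202))*(-1795398 + Q(1566, -1431)) = (4882700 + (-1199/2 + (½)*(-371)))*(-1795398 + 1522) = (4882700 + (-1199/2 - 371/2))*(-1793876) = (4882700 - 785)*(-1793876) = 4881915*(-1793876) = -8757550152540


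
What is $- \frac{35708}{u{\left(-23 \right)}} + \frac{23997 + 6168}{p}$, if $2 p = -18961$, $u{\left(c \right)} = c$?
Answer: $\frac{675671798}{436103} \approx 1549.3$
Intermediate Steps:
$p = - \frac{18961}{2}$ ($p = \frac{1}{2} \left(-18961\right) = - \frac{18961}{2} \approx -9480.5$)
$- \frac{35708}{u{\left(-23 \right)}} + \frac{23997 + 6168}{p} = - \frac{35708}{-23} + \frac{23997 + 6168}{- \frac{18961}{2}} = \left(-35708\right) \left(- \frac{1}{23}\right) + 30165 \left(- \frac{2}{18961}\right) = \frac{35708}{23} - \frac{60330}{18961} = \frac{675671798}{436103}$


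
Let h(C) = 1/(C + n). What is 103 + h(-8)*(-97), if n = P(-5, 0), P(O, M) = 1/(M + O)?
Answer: 4708/41 ≈ 114.83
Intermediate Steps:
n = -⅕ (n = 1/(0 - 5) = 1/(-5) = -⅕ ≈ -0.20000)
h(C) = 1/(-⅕ + C) (h(C) = 1/(C - ⅕) = 1/(-⅕ + C))
103 + h(-8)*(-97) = 103 + (5/(-1 + 5*(-8)))*(-97) = 103 + (5/(-1 - 40))*(-97) = 103 + (5/(-41))*(-97) = 103 + (5*(-1/41))*(-97) = 103 - 5/41*(-97) = 103 + 485/41 = 4708/41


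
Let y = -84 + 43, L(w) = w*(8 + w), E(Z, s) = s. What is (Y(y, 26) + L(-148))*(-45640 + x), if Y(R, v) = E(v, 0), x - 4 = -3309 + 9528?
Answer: -816720240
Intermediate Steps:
x = 6223 (x = 4 + (-3309 + 9528) = 4 + 6219 = 6223)
y = -41
Y(R, v) = 0
(Y(y, 26) + L(-148))*(-45640 + x) = (0 - 148*(8 - 148))*(-45640 + 6223) = (0 - 148*(-140))*(-39417) = (0 + 20720)*(-39417) = 20720*(-39417) = -816720240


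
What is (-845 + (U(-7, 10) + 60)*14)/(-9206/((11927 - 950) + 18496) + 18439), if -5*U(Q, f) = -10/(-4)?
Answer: -353676/543443441 ≈ -0.00065081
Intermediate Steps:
U(Q, f) = -½ (U(Q, f) = -(-2)/(-4) = -(-2)*(-1)/4 = -⅕*5/2 = -½)
(-845 + (U(-7, 10) + 60)*14)/(-9206/((11927 - 950) + 18496) + 18439) = (-845 + (-½ + 60)*14)/(-9206/((11927 - 950) + 18496) + 18439) = (-845 + (119/2)*14)/(-9206/(10977 + 18496) + 18439) = (-845 + 833)/(-9206/29473 + 18439) = -12/(-9206*1/29473 + 18439) = -12/(-9206/29473 + 18439) = -12/543443441/29473 = -12*29473/543443441 = -353676/543443441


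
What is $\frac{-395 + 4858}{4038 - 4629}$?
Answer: $- \frac{4463}{591} \approx -7.5516$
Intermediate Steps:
$\frac{-395 + 4858}{4038 - 4629} = \frac{4463}{-591} = 4463 \left(- \frac{1}{591}\right) = - \frac{4463}{591}$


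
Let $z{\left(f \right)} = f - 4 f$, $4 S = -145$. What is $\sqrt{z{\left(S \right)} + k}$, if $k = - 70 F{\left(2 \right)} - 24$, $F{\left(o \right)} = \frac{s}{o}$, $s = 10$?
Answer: $\frac{i \sqrt{1061}}{2} \approx 16.286 i$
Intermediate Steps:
$S = - \frac{145}{4}$ ($S = \frac{1}{4} \left(-145\right) = - \frac{145}{4} \approx -36.25$)
$F{\left(o \right)} = \frac{10}{o}$
$z{\left(f \right)} = - 3 f$
$k = -374$ ($k = - 70 \cdot \frac{10}{2} - 24 = - 70 \cdot 10 \cdot \frac{1}{2} - 24 = \left(-70\right) 5 - 24 = -350 - 24 = -374$)
$\sqrt{z{\left(S \right)} + k} = \sqrt{\left(-3\right) \left(- \frac{145}{4}\right) - 374} = \sqrt{\frac{435}{4} - 374} = \sqrt{- \frac{1061}{4}} = \frac{i \sqrt{1061}}{2}$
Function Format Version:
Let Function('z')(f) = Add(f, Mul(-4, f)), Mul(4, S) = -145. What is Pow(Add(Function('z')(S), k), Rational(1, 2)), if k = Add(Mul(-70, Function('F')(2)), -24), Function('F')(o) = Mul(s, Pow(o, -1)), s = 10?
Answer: Mul(Rational(1, 2), I, Pow(1061, Rational(1, 2))) ≈ Mul(16.286, I)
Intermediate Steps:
S = Rational(-145, 4) (S = Mul(Rational(1, 4), -145) = Rational(-145, 4) ≈ -36.250)
Function('F')(o) = Mul(10, Pow(o, -1))
Function('z')(f) = Mul(-3, f)
k = -374 (k = Add(Mul(-70, Mul(10, Pow(2, -1))), -24) = Add(Mul(-70, Mul(10, Rational(1, 2))), -24) = Add(Mul(-70, 5), -24) = Add(-350, -24) = -374)
Pow(Add(Function('z')(S), k), Rational(1, 2)) = Pow(Add(Mul(-3, Rational(-145, 4)), -374), Rational(1, 2)) = Pow(Add(Rational(435, 4), -374), Rational(1, 2)) = Pow(Rational(-1061, 4), Rational(1, 2)) = Mul(Rational(1, 2), I, Pow(1061, Rational(1, 2)))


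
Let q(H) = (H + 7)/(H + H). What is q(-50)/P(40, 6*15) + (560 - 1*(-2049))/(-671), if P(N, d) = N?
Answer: -10407147/2684000 ≈ -3.8775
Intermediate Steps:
q(H) = (7 + H)/(2*H) (q(H) = (7 + H)/((2*H)) = (7 + H)*(1/(2*H)) = (7 + H)/(2*H))
q(-50)/P(40, 6*15) + (560 - 1*(-2049))/(-671) = ((½)*(7 - 50)/(-50))/40 + (560 - 1*(-2049))/(-671) = ((½)*(-1/50)*(-43))*(1/40) + (560 + 2049)*(-1/671) = (43/100)*(1/40) + 2609*(-1/671) = 43/4000 - 2609/671 = -10407147/2684000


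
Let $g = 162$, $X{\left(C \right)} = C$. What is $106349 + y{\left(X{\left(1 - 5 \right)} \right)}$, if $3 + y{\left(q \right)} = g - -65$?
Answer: $106573$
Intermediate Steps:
$y{\left(q \right)} = 224$ ($y{\left(q \right)} = -3 + \left(162 - -65\right) = -3 + \left(162 + 65\right) = -3 + 227 = 224$)
$106349 + y{\left(X{\left(1 - 5 \right)} \right)} = 106349 + 224 = 106573$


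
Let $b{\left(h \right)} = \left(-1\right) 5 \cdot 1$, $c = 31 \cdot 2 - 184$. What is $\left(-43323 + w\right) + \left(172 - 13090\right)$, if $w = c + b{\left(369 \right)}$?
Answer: $-56368$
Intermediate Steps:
$c = -122$ ($c = 62 - 184 = -122$)
$b{\left(h \right)} = -5$ ($b{\left(h \right)} = \left(-5\right) 1 = -5$)
$w = -127$ ($w = -122 - 5 = -127$)
$\left(-43323 + w\right) + \left(172 - 13090\right) = \left(-43323 - 127\right) + \left(172 - 13090\right) = -43450 + \left(172 - 13090\right) = -43450 - 12918 = -56368$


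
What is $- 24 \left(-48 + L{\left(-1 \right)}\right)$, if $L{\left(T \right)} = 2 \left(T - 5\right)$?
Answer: $1440$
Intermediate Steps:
$L{\left(T \right)} = -10 + 2 T$ ($L{\left(T \right)} = 2 \left(-5 + T\right) = -10 + 2 T$)
$- 24 \left(-48 + L{\left(-1 \right)}\right) = - 24 \left(-48 + \left(-10 + 2 \left(-1\right)\right)\right) = - 24 \left(-48 - 12\right) = \left(-24\right) \left(-60\right) = 1440$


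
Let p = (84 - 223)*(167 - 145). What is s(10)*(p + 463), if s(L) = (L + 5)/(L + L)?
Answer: -7785/4 ≈ -1946.3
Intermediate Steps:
s(L) = (5 + L)/(2*L) (s(L) = (5 + L)/((2*L)) = (5 + L)*(1/(2*L)) = (5 + L)/(2*L))
p = -3058 (p = -139*22 = -3058)
s(10)*(p + 463) = ((½)*(5 + 10)/10)*(-3058 + 463) = ((½)*(⅒)*15)*(-2595) = (¾)*(-2595) = -7785/4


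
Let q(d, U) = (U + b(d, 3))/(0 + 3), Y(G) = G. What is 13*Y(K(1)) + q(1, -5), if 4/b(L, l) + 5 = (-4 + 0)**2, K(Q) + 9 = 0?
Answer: -1304/11 ≈ -118.55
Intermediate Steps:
K(Q) = -9 (K(Q) = -9 + 0 = -9)
b(L, l) = 4/11 (b(L, l) = 4/(-5 + (-4 + 0)**2) = 4/(-5 + (-4)**2) = 4/(-5 + 16) = 4/11)
q(d, U) = 4/33 + U/3 (q(d, U) = (U + 4/11)/(0 + 3) = (4/11 + U)/3 = (4/11 + U)*(1/3) = 4/33 + U/3)
13*Y(K(1)) + q(1, -5) = 13*(-9) + (4/33 + (1/3)*(-5)) = -117 + (4/33 - 5/3) = -117 - 17/11 = -1304/11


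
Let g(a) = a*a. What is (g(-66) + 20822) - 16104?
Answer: 9074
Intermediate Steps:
g(a) = a²
(g(-66) + 20822) - 16104 = ((-66)² + 20822) - 16104 = (4356 + 20822) - 16104 = 25178 - 16104 = 9074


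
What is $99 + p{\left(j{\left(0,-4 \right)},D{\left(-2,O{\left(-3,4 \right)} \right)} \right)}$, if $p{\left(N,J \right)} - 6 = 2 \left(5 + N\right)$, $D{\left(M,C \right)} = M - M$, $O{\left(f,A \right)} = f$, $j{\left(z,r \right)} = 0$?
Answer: $115$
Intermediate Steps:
$D{\left(M,C \right)} = 0$
$p{\left(N,J \right)} = 16 + 2 N$ ($p{\left(N,J \right)} = 6 + 2 \left(5 + N\right) = 6 + \left(10 + 2 N\right) = 16 + 2 N$)
$99 + p{\left(j{\left(0,-4 \right)},D{\left(-2,O{\left(-3,4 \right)} \right)} \right)} = 99 + \left(16 + 2 \cdot 0\right) = 99 + \left(16 + 0\right) = 99 + 16 = 115$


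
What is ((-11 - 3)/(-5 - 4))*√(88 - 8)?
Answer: 56*√5/9 ≈ 13.913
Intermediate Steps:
((-11 - 3)/(-5 - 4))*√(88 - 8) = (-14/(-9))*√80 = (-14*(-⅑))*(4*√5) = 14*(4*√5)/9 = 56*√5/9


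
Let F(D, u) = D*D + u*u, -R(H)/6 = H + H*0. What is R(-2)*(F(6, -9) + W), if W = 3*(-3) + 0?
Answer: 1296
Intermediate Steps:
R(H) = -6*H (R(H) = -6*(H + H*0) = -6*(H + 0) = -6*H)
W = -9 (W = -9 + 0 = -9)
F(D, u) = D² + u²
R(-2)*(F(6, -9) + W) = (-6*(-2))*((6² + (-9)²) - 9) = 12*((36 + 81) - 9) = 12*(117 - 9) = 12*108 = 1296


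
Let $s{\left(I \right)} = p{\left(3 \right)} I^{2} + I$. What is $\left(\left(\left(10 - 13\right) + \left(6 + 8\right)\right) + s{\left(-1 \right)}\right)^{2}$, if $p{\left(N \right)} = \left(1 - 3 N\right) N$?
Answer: $196$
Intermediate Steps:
$p{\left(N \right)} = N \left(1 - 3 N\right)$
$s{\left(I \right)} = I - 24 I^{2}$ ($s{\left(I \right)} = 3 \left(1 - 9\right) I^{2} + I = 3 \left(-8\right) I^{2} + I = - 24 I^{2} + I = I - 24 I^{2}$)
$\left(\left(\left(10 - 13\right) + \left(6 + 8\right)\right) + s{\left(-1 \right)}\right)^{2} = \left(\left(\left(10 - 13\right) + \left(6 + 8\right)\right) - \left(1 - -24\right)\right)^{2} = \left(\left(-3 + 14\right) - \left(1 + 24\right)\right)^{2} = \left(11 - 25\right)^{2} = \left(-14\right)^{2} = 196$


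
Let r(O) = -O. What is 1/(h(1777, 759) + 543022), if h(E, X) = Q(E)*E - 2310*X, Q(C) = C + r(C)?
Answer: -1/1210268 ≈ -8.2626e-7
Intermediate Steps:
Q(C) = 0 (Q(C) = C - C = 0)
h(E, X) = -2310*X (h(E, X) = 0*E - 2310*X = 0 - 2310*X = -2310*X)
1/(h(1777, 759) + 543022) = 1/(-2310*759 + 543022) = 1/(-1753290 + 543022) = 1/(-1210268) = -1/1210268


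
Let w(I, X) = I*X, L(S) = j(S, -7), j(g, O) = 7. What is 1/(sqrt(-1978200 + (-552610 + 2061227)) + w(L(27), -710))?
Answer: -4970/25170483 - I*sqrt(469583)/25170483 ≈ -0.00019745 - 2.7225e-5*I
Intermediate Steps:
L(S) = 7
1/(sqrt(-1978200 + (-552610 + 2061227)) + w(L(27), -710)) = 1/(sqrt(-1978200 + (-552610 + 2061227)) + 7*(-710)) = 1/(sqrt(-1978200 + 1508617) - 4970) = 1/(sqrt(-469583) - 4970) = 1/(I*sqrt(469583) - 4970) = 1/(-4970 + I*sqrt(469583))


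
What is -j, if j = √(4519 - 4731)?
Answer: -2*I*√53 ≈ -14.56*I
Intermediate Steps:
j = 2*I*√53 (j = √(-212) = 2*I*√53 ≈ 14.56*I)
-j = -2*I*√53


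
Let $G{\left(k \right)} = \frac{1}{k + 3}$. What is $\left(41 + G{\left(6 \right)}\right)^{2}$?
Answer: $\frac{136900}{81} \approx 1690.1$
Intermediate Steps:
$G{\left(k \right)} = \frac{1}{3 + k}$
$\left(41 + G{\left(6 \right)}\right)^{2} = \left(41 + \frac{1}{3 + 6}\right)^{2} = \left(41 + \frac{1}{9}\right)^{2} = \left(\frac{370}{9}\right)^{2} = \frac{136900}{81}$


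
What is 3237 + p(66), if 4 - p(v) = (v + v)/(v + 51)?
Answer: 126355/39 ≈ 3239.9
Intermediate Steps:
p(v) = 4 - 2*v/(51 + v) (p(v) = 4 - (v + v)/(v + 51) = 4 - 2*v/(51 + v))
3237 + p(66) = 3237 + 2*(102 + 66)/(51 + 66) = 3237 + 2*168/117 = 3237 + 2*(1/117)*168 = 3237 + 112/39 = 126355/39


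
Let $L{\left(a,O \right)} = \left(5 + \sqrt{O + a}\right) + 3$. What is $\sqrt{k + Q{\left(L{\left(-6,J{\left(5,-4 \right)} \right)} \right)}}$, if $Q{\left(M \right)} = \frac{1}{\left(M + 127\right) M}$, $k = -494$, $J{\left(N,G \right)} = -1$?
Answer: $\sqrt{\frac{-530061 - 70642 i \sqrt{7}}{1073 + 143 i \sqrt{7}}} \approx 6.0 \cdot 10^{-6} - 22.226 i$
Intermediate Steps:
$L{\left(a,O \right)} = 8 + \sqrt{O + a}$
$Q{\left(M \right)} = \frac{1}{M \left(127 + M\right)}$ ($Q{\left(M \right)} = \frac{1}{\left(127 + M\right) M} = \frac{1}{M \left(127 + M\right)}$)
$\sqrt{k + Q{\left(L{\left(-6,J{\left(5,-4 \right)} \right)} \right)}} = \sqrt{-494 + \frac{1}{\left(8 + \sqrt{-1 - 6}\right) \left(127 + \left(8 + \sqrt{-1 - 6}\right)\right)}} = \sqrt{-494 + \frac{1}{\left(8 + \sqrt{-7}\right) \left(127 + \left(8 + \sqrt{-7}\right)\right)}} = \sqrt{-494 + \frac{1}{\left(8 + i \sqrt{7}\right) \left(127 + \left(8 + i \sqrt{7}\right)\right)}} = \sqrt{-494 + \frac{1}{\left(8 + i \sqrt{7}\right) \left(135 + i \sqrt{7}\right)}}$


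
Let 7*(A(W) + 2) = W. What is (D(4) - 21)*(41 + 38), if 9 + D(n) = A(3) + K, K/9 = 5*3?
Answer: 57196/7 ≈ 8170.9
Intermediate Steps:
K = 135 (K = 9*(5*3) = 9*15 = 135)
A(W) = -2 + W/7
D(n) = 871/7 (D(n) = -9 + ((-2 + (⅐)*3) + 135) = -9 + ((-2 + 3/7) + 135) = -9 + (-11/7 + 135) = -9 + 934/7 = 871/7)
(D(4) - 21)*(41 + 38) = (871/7 - 21)*(41 + 38) = (724/7)*79 = 57196/7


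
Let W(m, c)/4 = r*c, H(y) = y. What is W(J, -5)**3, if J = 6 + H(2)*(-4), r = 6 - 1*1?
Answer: -1000000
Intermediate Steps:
r = 5 (r = 6 - 1 = 5)
J = -2 (J = 6 + 2*(-4) = 6 - 8 = -2)
W(m, c) = 20*c (W(m, c) = 4*(5*c) = 20*c)
W(J, -5)**3 = (20*(-5))**3 = (-100)**3 = -1000000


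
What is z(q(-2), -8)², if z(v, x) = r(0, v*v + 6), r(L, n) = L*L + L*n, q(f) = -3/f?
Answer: 0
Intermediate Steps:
r(L, n) = L² + L*n
z(v, x) = 0 (z(v, x) = 0*(0 + (v*v + 6)) = 0*(0 + (v² + 6)) = 0*(0 + (6 + v²)) = 0*(6 + v²) = 0)
z(q(-2), -8)² = 0² = 0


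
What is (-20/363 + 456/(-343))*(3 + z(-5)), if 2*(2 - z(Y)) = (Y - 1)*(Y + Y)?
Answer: 4309700/124509 ≈ 34.614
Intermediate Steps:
z(Y) = 2 - Y*(-1 + Y) (z(Y) = 2 - (Y - 1)*(Y + Y)/2 = 2 - (-1 + Y)*2*Y/2 = 2 - Y*(-1 + Y))
(-20/363 + 456/(-343))*(3 + z(-5)) = (-20/363 + 456/(-343))*(3 + (2 - 5 - 1*(-5)²)) = (-20*1/363 + 456*(-1/343))*(3 + (2 - 5 - 1*25)) = (-20/363 - 456/343)*(3 + (2 - 5 - 25)) = -172388*(3 - 28)/124509 = -172388/124509*(-25) = 4309700/124509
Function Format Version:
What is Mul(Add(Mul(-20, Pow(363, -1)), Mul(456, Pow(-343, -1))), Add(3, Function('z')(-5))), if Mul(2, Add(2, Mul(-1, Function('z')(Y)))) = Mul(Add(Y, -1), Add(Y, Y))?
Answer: Rational(4309700, 124509) ≈ 34.614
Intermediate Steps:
Function('z')(Y) = Add(2, Mul(-1, Y, Add(-1, Y))) (Function('z')(Y) = Add(2, Mul(Rational(-1, 2), Mul(Add(Y, -1), Add(Y, Y)))) = Add(2, Mul(Rational(-1, 2), Mul(Add(-1, Y), Mul(2, Y)))) = Add(2, Mul(Rational(-1, 2), Mul(2, Y, Add(-1, Y)))) = Add(2, Mul(-1, Y, Add(-1, Y))))
Mul(Add(Mul(-20, Pow(363, -1)), Mul(456, Pow(-343, -1))), Add(3, Function('z')(-5))) = Mul(Add(Mul(-20, Pow(363, -1)), Mul(456, Pow(-343, -1))), Add(3, Add(2, -5, Mul(-1, Pow(-5, 2))))) = Mul(Add(Mul(-20, Rational(1, 363)), Mul(456, Rational(-1, 343))), Add(3, Add(2, -5, Mul(-1, 25)))) = Mul(Add(Rational(-20, 363), Rational(-456, 343)), Add(3, Add(2, -5, -25))) = Mul(Rational(-172388, 124509), Add(3, -28)) = Mul(Rational(-172388, 124509), -25) = Rational(4309700, 124509)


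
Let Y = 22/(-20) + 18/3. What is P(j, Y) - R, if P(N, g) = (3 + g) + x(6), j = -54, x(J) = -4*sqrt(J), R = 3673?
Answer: -36651/10 - 4*sqrt(6) ≈ -3674.9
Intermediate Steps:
Y = 49/10 (Y = 22*(-1/20) + 18*(1/3) = -11/10 + 6 = 49/10 ≈ 4.9000)
P(N, g) = 3 + g - 4*sqrt(6) (P(N, g) = (3 + g) - 4*sqrt(6) = 3 + g - 4*sqrt(6))
P(j, Y) - R = (3 + 49/10 - 4*sqrt(6)) - 1*3673 = (79/10 - 4*sqrt(6)) - 3673 = -36651/10 - 4*sqrt(6)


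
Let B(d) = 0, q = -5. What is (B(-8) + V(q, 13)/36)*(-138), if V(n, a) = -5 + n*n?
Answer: -230/3 ≈ -76.667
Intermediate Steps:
V(n, a) = -5 + n**2
(B(-8) + V(q, 13)/36)*(-138) = (0 + (-5 + (-5)**2)/36)*(-138) = (0 + (-5 + 25)*(1/36))*(-138) = (0 + 20*(1/36))*(-138) = (0 + 5/9)*(-138) = (5/9)*(-138) = -230/3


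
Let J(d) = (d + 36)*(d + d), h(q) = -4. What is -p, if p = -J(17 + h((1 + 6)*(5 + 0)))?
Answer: 1274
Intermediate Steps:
J(d) = 2*d*(36 + d) (J(d) = (36 + d)*(2*d) = 2*d*(36 + d))
p = -1274 (p = -2*(17 - 4)*(36 + (17 - 4)) = -2*13*(36 + 13) = -2*13*49 = -1*1274 = -1274)
-p = -1*(-1274) = 1274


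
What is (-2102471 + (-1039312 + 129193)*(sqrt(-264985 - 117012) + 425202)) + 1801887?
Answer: -386984719622 - 10011309*I*sqrt(3157) ≈ -3.8698e+11 - 5.6251e+8*I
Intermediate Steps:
(-2102471 + (-1039312 + 129193)*(sqrt(-264985 - 117012) + 425202)) + 1801887 = (-2102471 - 910119*(sqrt(-381997) + 425202)) + 1801887 = (-2102471 - 910119*(11*I*sqrt(3157) + 425202)) + 1801887 = (-2102471 - 910119*(425202 + 11*I*sqrt(3157))) + 1801887 = (-2102471 + (-386984419038 - 10011309*I*sqrt(3157))) + 1801887 = (-386986521509 - 10011309*I*sqrt(3157)) + 1801887 = -386984719622 - 10011309*I*sqrt(3157)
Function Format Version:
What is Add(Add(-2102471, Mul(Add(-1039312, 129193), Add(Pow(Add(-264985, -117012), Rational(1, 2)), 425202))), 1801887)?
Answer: Add(-386984719622, Mul(-10011309, I, Pow(3157, Rational(1, 2)))) ≈ Add(-3.8698e+11, Mul(-5.6251e+8, I))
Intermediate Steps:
Add(Add(-2102471, Mul(Add(-1039312, 129193), Add(Pow(Add(-264985, -117012), Rational(1, 2)), 425202))), 1801887) = Add(Add(-2102471, Mul(-910119, Add(Pow(-381997, Rational(1, 2)), 425202))), 1801887) = Add(Add(-2102471, Mul(-910119, Add(Mul(11, I, Pow(3157, Rational(1, 2))), 425202))), 1801887) = Add(Add(-2102471, Mul(-910119, Add(425202, Mul(11, I, Pow(3157, Rational(1, 2)))))), 1801887) = Add(Add(-2102471, Add(-386984419038, Mul(-10011309, I, Pow(3157, Rational(1, 2))))), 1801887) = Add(Add(-386986521509, Mul(-10011309, I, Pow(3157, Rational(1, 2)))), 1801887) = Add(-386984719622, Mul(-10011309, I, Pow(3157, Rational(1, 2))))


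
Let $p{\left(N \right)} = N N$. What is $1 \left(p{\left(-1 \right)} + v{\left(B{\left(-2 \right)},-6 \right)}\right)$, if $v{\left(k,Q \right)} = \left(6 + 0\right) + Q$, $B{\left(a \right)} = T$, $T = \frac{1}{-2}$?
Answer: $1$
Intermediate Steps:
$T = - \frac{1}{2} \approx -0.5$
$B{\left(a \right)} = - \frac{1}{2}$
$v{\left(k,Q \right)} = 6 + Q$
$p{\left(N \right)} = N^{2}$
$1 \left(p{\left(-1 \right)} + v{\left(B{\left(-2 \right)},-6 \right)}\right) = 1 \left(\left(-1\right)^{2} + \left(6 - 6\right)\right) = 1 \left(1 + 0\right) = 1 \cdot 1 = 1$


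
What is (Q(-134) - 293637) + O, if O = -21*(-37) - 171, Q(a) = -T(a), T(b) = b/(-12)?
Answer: -1758253/6 ≈ -2.9304e+5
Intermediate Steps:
T(b) = -b/12 (T(b) = b*(-1/12) = -b/12)
Q(a) = a/12 (Q(a) = -(-1)*a/12 = a/12)
O = 606 (O = 777 - 171 = 606)
(Q(-134) - 293637) + O = ((1/12)*(-134) - 293637) + 606 = (-67/6 - 293637) + 606 = -1761889/6 + 606 = -1758253/6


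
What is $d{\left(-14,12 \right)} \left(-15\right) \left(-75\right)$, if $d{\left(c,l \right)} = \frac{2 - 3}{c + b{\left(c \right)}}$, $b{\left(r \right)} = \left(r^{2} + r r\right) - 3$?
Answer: $-3$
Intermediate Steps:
$b{\left(r \right)} = -3 + 2 r^{2}$ ($b{\left(r \right)} = \left(r^{2} + r^{2}\right) - 3 = 2 r^{2} - 3 = -3 + 2 r^{2}$)
$d{\left(c,l \right)} = - \frac{1}{-3 + c + 2 c^{2}}$ ($d{\left(c,l \right)} = \frac{2 - 3}{c + \left(-3 + 2 c^{2}\right)} = - \frac{1}{-3 + c + 2 c^{2}}$)
$d{\left(-14,12 \right)} \left(-15\right) \left(-75\right) = - \frac{1}{-3 - 14 + 2 \left(-14\right)^{2}} \left(-15\right) \left(-75\right) = - \frac{1}{-3 - 14 + 2 \cdot 196} \left(-15\right) \left(-75\right) = - \frac{1}{-3 - 14 + 392} \left(-15\right) \left(-75\right) = - \frac{1}{375} \left(-15\right) \left(-75\right) = \left(-1\right) \frac{1}{375} \left(-15\right) \left(-75\right) = \left(- \frac{1}{375}\right) \left(-15\right) \left(-75\right) = \frac{1}{25} \left(-75\right) = -3$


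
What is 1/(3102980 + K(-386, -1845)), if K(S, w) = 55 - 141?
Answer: 1/3102894 ≈ 3.2228e-7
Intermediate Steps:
K(S, w) = -86
1/(3102980 + K(-386, -1845)) = 1/(3102980 - 86) = 1/3102894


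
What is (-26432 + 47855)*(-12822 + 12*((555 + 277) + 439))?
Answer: 52057890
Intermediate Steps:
(-26432 + 47855)*(-12822 + 12*((555 + 277) + 439)) = 21423*(-12822 + 12*(832 + 439)) = 21423*(-12822 + 12*1271) = 21423*(-12822 + 15252) = 21423*2430 = 52057890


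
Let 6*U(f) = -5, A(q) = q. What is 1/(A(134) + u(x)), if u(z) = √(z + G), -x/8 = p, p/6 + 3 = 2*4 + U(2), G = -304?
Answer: 67/9230 - 3*I*√14/9230 ≈ 0.0072589 - 0.0012161*I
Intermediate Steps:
U(f) = -⅚ (U(f) = (⅙)*(-5) = -⅚)
p = 25 (p = -18 + 6*(2*4 - ⅚) = -18 + 6*(8 - ⅚) = -18 + 6*(43/6) = -18 + 43 = 25)
x = -200 (x = -8*25 = -200)
u(z) = √(-304 + z) (u(z) = √(z - 304) = √(-304 + z))
1/(A(134) + u(x)) = 1/(134 + √(-304 - 200)) = 1/(134 + √(-504)) = 1/(134 + 6*I*√14)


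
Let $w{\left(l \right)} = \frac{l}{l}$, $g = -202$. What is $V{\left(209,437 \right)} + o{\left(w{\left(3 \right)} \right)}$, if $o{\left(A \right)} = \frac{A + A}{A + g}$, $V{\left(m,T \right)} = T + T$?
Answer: $\frac{175672}{201} \approx 873.99$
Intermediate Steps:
$w{\left(l \right)} = 1$
$V{\left(m,T \right)} = 2 T$
$o{\left(A \right)} = \frac{2 A}{-202 + A}$ ($o{\left(A \right)} = \frac{A + A}{A - 202} = \frac{2 A}{-202 + A}$)
$V{\left(209,437 \right)} + o{\left(w{\left(3 \right)} \right)} = 2 \cdot 437 + 2 \cdot 1 \frac{1}{-202 + 1} = 874 + 2 \cdot 1 \frac{1}{-201} = 874 + 2 \cdot 1 \left(- \frac{1}{201}\right) = 874 - \frac{2}{201} = \frac{175672}{201}$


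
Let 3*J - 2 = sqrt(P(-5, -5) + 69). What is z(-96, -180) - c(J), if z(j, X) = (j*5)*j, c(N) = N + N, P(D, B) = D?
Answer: 138220/3 ≈ 46073.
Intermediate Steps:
J = 10/3 (J = 2/3 + sqrt(-5 + 69)/3 = 2/3 + sqrt(64)/3 = 2/3 + (1/3)*8 = 2/3 + 8/3 = 10/3 ≈ 3.3333)
c(N) = 2*N
z(j, X) = 5*j**2 (z(j, X) = (5*j)*j = 5*j**2)
z(-96, -180) - c(J) = 5*(-96)**2 - 2*10/3 = 5*9216 - 1*20/3 = 46080 - 20/3 = 138220/3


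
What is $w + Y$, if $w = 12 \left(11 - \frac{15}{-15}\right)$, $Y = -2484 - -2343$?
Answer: $3$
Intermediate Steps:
$Y = -141$ ($Y = -2484 + 2343 = -141$)
$w = 144$ ($w = 12 \left(11 - -1\right) = 12 \left(11 + 1\right) = 12 \cdot 12 = 144$)
$w + Y = 144 - 141 = 3$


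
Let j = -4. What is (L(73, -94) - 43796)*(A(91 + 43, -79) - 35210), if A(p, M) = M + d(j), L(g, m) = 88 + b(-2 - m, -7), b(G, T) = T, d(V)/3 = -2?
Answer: 1542920925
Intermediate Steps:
d(V) = -6 (d(V) = 3*(-2) = -6)
L(g, m) = 81 (L(g, m) = 88 - 7 = 81)
A(p, M) = -6 + M (A(p, M) = M - 6 = -6 + M)
(L(73, -94) - 43796)*(A(91 + 43, -79) - 35210) = (81 - 43796)*((-6 - 79) - 35210) = -43715*(-85 - 35210) = -43715*(-35295) = 1542920925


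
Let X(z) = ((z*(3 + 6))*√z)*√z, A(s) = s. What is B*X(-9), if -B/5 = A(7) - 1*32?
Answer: 91125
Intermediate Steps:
B = 125 (B = -5*(7 - 1*32) = -5*(7 - 32) = -5*(-25) = 125)
X(z) = 9*z² (X(z) = ((z*9)*√z)*√z = ((9*z)*√z)*√z = (9*z^(3/2))*√z = 9*z²)
B*X(-9) = 125*(9*(-9)²) = 125*(9*81) = 125*729 = 91125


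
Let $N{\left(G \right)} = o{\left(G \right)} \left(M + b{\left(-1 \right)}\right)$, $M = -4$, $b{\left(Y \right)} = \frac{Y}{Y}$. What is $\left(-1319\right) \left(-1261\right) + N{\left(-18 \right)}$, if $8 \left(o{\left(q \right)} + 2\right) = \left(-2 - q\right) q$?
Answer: $1663373$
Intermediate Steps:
$b{\left(Y \right)} = 1$
$o{\left(q \right)} = -2 + \frac{q \left(-2 - q\right)}{8}$ ($o{\left(q \right)} = -2 + \frac{\left(-2 - q\right) q}{8} = -2 + \frac{q \left(-2 - q\right)}{8}$)
$N{\left(G \right)} = 6 + \frac{3 G}{4} + \frac{3 G^{2}}{8}$ ($N{\left(G \right)} = \left(-2 - \frac{G}{4} - \frac{G^{2}}{8}\right) \left(-4 + 1\right) = \left(-2 - \frac{G}{4} - \frac{G^{2}}{8}\right) \left(-3\right) = 6 + \frac{3 G}{4} + \frac{3 G^{2}}{8}$)
$\left(-1319\right) \left(-1261\right) + N{\left(-18 \right)} = \left(-1319\right) \left(-1261\right) + \left(6 + \frac{3}{4} \left(-18\right) + \frac{3 \left(-18\right)^{2}}{8}\right) = 1663259 + \left(6 - \frac{27}{2} + \frac{3}{8} \cdot 324\right) = 1663259 + \left(6 - \frac{27}{2} + \frac{243}{2}\right) = 1663259 + 114 = 1663373$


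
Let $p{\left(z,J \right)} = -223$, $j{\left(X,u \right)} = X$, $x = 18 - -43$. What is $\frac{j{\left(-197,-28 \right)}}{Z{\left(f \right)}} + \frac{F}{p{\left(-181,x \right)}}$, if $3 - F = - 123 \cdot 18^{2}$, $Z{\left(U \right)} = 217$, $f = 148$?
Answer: $- \frac{8692466}{48391} \approx -179.63$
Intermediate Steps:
$x = 61$ ($x = 18 + 43 = 61$)
$F = 39855$ ($F = 3 - - 123 \cdot 18^{2} = 3 - \left(-123\right) 324 = 3 - -39852 = 3 + 39852 = 39855$)
$\frac{j{\left(-197,-28 \right)}}{Z{\left(f \right)}} + \frac{F}{p{\left(-181,x \right)}} = - \frac{197}{217} + \frac{39855}{-223} = \left(-197\right) \frac{1}{217} + 39855 \left(- \frac{1}{223}\right) = - \frac{197}{217} - \frac{39855}{223} = - \frac{8692466}{48391}$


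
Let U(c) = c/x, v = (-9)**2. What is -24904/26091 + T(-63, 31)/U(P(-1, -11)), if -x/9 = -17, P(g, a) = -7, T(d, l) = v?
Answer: -323520091/182637 ≈ -1771.4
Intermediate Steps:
v = 81
T(d, l) = 81
x = 153 (x = -9*(-17) = 153)
U(c) = c/153
-24904/26091 + T(-63, 31)/U(P(-1, -11)) = -24904/26091 + 81/(((1/153)*(-7))) = -24904*1/26091 + 81/(-7/153) = -24904/26091 + 81*(-153/7) = -24904/26091 - 12393/7 = -323520091/182637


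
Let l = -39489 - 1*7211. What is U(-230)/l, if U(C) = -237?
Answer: 237/46700 ≈ 0.0050749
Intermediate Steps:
l = -46700 (l = -39489 - 7211 = -46700)
U(-230)/l = -237/(-46700) = -237*(-1/46700) = 237/46700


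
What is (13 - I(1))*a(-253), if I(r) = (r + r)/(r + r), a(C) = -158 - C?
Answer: 1140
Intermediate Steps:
I(r) = 1 (I(r) = (2*r)/((2*r)) = (2*r)*(1/(2*r)) = 1)
(13 - I(1))*a(-253) = (13 - 1*1)*(-158 - 1*(-253)) = (13 - 1)*(-158 + 253) = 12*95 = 1140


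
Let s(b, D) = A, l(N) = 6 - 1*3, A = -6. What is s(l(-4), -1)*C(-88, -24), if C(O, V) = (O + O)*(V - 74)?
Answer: -103488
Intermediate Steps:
C(O, V) = 2*O*(-74 + V) (C(O, V) = (2*O)*(-74 + V) = 2*O*(-74 + V))
l(N) = 3 (l(N) = 6 - 3 = 3)
s(b, D) = -6
s(l(-4), -1)*C(-88, -24) = -12*(-88)*(-74 - 24) = -12*(-88)*(-98) = -6*17248 = -103488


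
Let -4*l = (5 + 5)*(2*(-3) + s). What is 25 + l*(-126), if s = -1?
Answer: -2180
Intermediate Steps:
l = 35/2 (l = -(5 + 5)*(2*(-3) - 1)/4 = -5*(-6 - 1)/2 = -5*(-7)/2 = -¼*(-70) = 35/2 ≈ 17.500)
25 + l*(-126) = 25 + (35/2)*(-126) = 25 - 2205 = -2180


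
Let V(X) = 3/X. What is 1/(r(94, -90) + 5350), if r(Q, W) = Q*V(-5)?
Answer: 5/26468 ≈ 0.00018891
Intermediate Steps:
r(Q, W) = -3*Q/5 (r(Q, W) = Q*(3/(-5)) = Q*(3*(-1/5)) = Q*(-3/5) = -3*Q/5)
1/(r(94, -90) + 5350) = 1/(-3/5*94 + 5350) = 1/(-282/5 + 5350) = 1/(26468/5) = 5/26468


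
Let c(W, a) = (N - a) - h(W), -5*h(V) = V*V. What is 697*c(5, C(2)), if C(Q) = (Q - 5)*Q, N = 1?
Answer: 8364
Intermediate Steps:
h(V) = -V**2/5 (h(V) = -V*V/5 = -V**2/5)
C(Q) = Q*(-5 + Q) (C(Q) = (-5 + Q)*Q = Q*(-5 + Q))
c(W, a) = 1 - a + W**2/5 (c(W, a) = (1 - a) - (-1)*W**2/5 = (1 - a) + W**2/5 = 1 - a + W**2/5)
697*c(5, C(2)) = 697*(1 - 2*(-5 + 2) + (1/5)*5**2) = 697*(1 - 2*(-3) + (1/5)*25) = 697*(1 - 1*(-6) + 5) = 697*(1 + 6 + 5) = 697*12 = 8364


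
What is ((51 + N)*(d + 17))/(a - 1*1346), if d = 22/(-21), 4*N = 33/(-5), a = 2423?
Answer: 3149/4308 ≈ 0.73097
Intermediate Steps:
N = -33/20 (N = (33/(-5))/4 = (33*(-⅕))/4 = (¼)*(-33/5) = -33/20 ≈ -1.6500)
d = -22/21 (d = 22*(-1/21) = -22/21 ≈ -1.0476)
((51 + N)*(d + 17))/(a - 1*1346) = ((51 - 33/20)*(-22/21 + 17))/(2423 - 1*1346) = ((987/20)*(335/21))/(2423 - 1346) = (3149/4)/1077 = (3149/4)*(1/1077) = 3149/4308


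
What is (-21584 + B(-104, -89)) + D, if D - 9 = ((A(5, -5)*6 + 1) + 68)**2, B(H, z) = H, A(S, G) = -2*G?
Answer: -5038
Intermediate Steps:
D = 16650 (D = 9 + ((-2*(-5)*6 + 1) + 68)**2 = 9 + ((10*6 + 1) + 68)**2 = 9 + ((60 + 1) + 68)**2 = 9 + (61 + 68)**2 = 9 + 129**2 = 9 + 16641 = 16650)
(-21584 + B(-104, -89)) + D = (-21584 - 104) + 16650 = -21688 + 16650 = -5038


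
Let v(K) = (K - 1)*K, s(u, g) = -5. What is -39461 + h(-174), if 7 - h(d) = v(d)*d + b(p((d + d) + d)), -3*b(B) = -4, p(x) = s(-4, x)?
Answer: 15776534/3 ≈ 5.2588e+6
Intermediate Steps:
p(x) = -5
b(B) = 4/3 (b(B) = -⅓*(-4) = 4/3)
v(K) = K*(-1 + K) (v(K) = (-1 + K)*K = K*(-1 + K))
h(d) = 17/3 - d²*(-1 + d) (h(d) = 7 - ((d*(-1 + d))*d + 4/3) = 7 - (d²*(-1 + d) + 4/3) = 7 - (4/3 + d²*(-1 + d)) = 7 + (-4/3 - d²*(-1 + d)) = 17/3 - d²*(-1 + d))
-39461 + h(-174) = -39461 + (17/3 + (-174)² - 1*(-174)³) = -39461 + (17/3 + 30276 - 1*(-5268024)) = -39461 + (17/3 + 30276 + 5268024) = -39461 + 15894917/3 = 15776534/3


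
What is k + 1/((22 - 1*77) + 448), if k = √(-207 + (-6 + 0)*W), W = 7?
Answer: 1/393 + I*√249 ≈ 0.0025445 + 15.78*I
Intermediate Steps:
k = I*√249 (k = √(-207 + (-6 + 0)*7) = √(-207 - 6*7) = √(-207 - 42) = √(-249) = I*√249 ≈ 15.78*I)
k + 1/((22 - 1*77) + 448) = I*√249 + 1/((22 - 1*77) + 448) = I*√249 + 1/((22 - 77) + 448) = I*√249 + 1/(-55 + 448) = I*√249 + 1/393 = 1/393 + I*√249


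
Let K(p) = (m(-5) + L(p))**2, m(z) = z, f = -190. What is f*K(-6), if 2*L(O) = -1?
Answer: -11495/2 ≈ -5747.5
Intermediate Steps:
L(O) = -1/2 (L(O) = (1/2)*(-1) = -1/2)
K(p) = 121/4 (K(p) = (-5 - 1/2)**2 = (-11/2)**2 = 121/4)
f*K(-6) = -190*121/4 = -11495/2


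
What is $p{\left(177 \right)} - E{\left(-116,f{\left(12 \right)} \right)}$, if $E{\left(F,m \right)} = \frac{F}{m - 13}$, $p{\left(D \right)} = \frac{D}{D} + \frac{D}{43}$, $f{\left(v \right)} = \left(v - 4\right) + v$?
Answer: $\frac{6528}{301} \approx 21.688$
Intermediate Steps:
$f{\left(v \right)} = -4 + 2 v$ ($f{\left(v \right)} = \left(-4 + v\right) + v = -4 + 2 v$)
$p{\left(D \right)} = 1 + \frac{D}{43}$ ($p{\left(D \right)} = 1 + D \frac{1}{43} = 1 + \frac{D}{43}$)
$E{\left(F,m \right)} = \frac{F}{-13 + m}$
$p{\left(177 \right)} - E{\left(-116,f{\left(12 \right)} \right)} = \left(1 + \frac{1}{43} \cdot 177\right) - - \frac{116}{-13 + \left(-4 + 2 \cdot 12\right)} = \left(1 + \frac{177}{43}\right) - - \frac{116}{-13 + \left(-4 + 24\right)} = \frac{220}{43} - - \frac{116}{-13 + 20} = \frac{220}{43} - - \frac{116}{7} = \frac{220}{43} + \frac{116}{7} = \frac{6528}{301}$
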